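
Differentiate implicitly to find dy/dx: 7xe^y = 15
Differentiate the relation implicitly: treat y = y(x) and apply the chain rule, so every y-derivative picks up a y' = dy/dx factor.

With everything moved to the left-hand side, differentiate term by term:
  d/dx[7x·e^(y)] = 7x·y'·e^(y) + 7e^(y)
  d/dx[-15] = 0

Separating the contributions that come from x directly and those that come through y:
  without y':      7e^(y)
  multiplying y':  7x·e^(y)

so (7e^(y)) + (7x·e^(y))·y' = 0, and therefore
  dy/dx = -(7e^(y))/(7x·e^(y)) = -1/x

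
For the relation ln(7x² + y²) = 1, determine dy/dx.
Take d/dx of both sides. Since y is implicitly a function of x, the chain rule attaches a y' = dy/dx factor whenever we differentiate through y.

Set F(x, y) = (left side) − (right side), so the curve is F = 0. Differentiating each term of F:
  d/dx[ln(7x^2 + y^2)] = (14x + 2y·y')/(7x^2 + y^2)
  d/dx[-1] = 0

Collecting, the y'-free part is the partial derivative in x and the y' coefficient is the partial derivative in y:
  ∂F/∂x = 14x/(7x^2 + y^2)
  ∂F/∂y = 2y/(7x^2 + y^2)

so d/dx[F(x, y(x))] = ∂F/∂x + (∂F/∂y)·y' = 0. Rearranging,
  dy/dx = -(∂F/∂x)/(∂F/∂y) = -(14x/(7x^2 + y^2))/(2y/(7x^2 + y^2)) = -7x/y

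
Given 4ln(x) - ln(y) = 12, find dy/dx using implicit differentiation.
Apply d/dx to both sides, remembering that y depends on x. Each occurrence of y therefore brings in a y' = dy/dx via the chain rule.

With F(x, y) equal to the left-hand side minus the right, differentiate F term by term:
  d/dx[4ln(x)] = 4/x
  d/dx[-ln(y)] = -y'/y
  d/dx[-12] = 0
Adding these up, d/dx[F] = 0 becomes
  (4/x) + (-1/y)·y' = 0,
so isolating y',
  dy/dx = -(4/x)/(-1/y) = 4y/x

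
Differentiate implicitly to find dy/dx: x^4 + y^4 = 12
Apply d/dx to both sides, remembering that y depends on x. Each occurrence of y therefore brings in a y' = dy/dx via the chain rule.

With F(x, y) equal to the left-hand side minus the right, differentiate F term by term:
  d/dx[x^4] = 4x^3
  d/dx[y^4] = 4y^3·y'
  d/dx[-12] = 0
Adding these up, d/dx[F] = 0 becomes
  (4x^3) + (4y^3)·y' = 0,
so isolating y',
  dy/dx = -(4x^3)/(4y^3) = -x^3/y^3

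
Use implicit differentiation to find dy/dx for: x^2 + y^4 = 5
Differentiate both sides with respect to x, treating y as y(x). By the chain rule, any term containing y contributes a factor of y' = dy/dx when we differentiate it.

Move every term to one side and write the relation as F(x, y) = 0. Term by term,
  d/dx[x^2] = 2x
  d/dx[y^4] = 4y^3·y'
  d/dx[-5] = 0

The pieces without y' make up ∂F/∂x and the coefficient of y' is ∂F/∂y:
  ∂F/∂x = 2x,
  ∂F/∂y = 4y^3.

Since d/dx[F] = ∂F/∂x + (∂F/∂y)·y' = 0, solve for y':
  (∂F/∂y)·y' = -∂F/∂x
  dy/dx = -(∂F/∂x)/(∂F/∂y) = -(2x)/(4y^3) = -x/(2y^3)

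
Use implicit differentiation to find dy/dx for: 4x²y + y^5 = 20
Apply d/dx to both sides, remembering that y depends on x. Each occurrence of y therefore brings in a y' = dy/dx via the chain rule.

With F(x, y) equal to the left-hand side minus the right, differentiate F term by term:
  d/dx[4x^2y] = 4x^2·y' + 8xy
  d/dx[y^5] = 5y^4·y'
  d/dx[-20] = 0
Adding these up, d/dx[F] = 0 becomes
  (8xy) + (4x^2 + 5y^4)·y' = 0,
so isolating y',
  dy/dx = -(8xy)/(4x^2 + 5y^4) = -8xy/(4x^2 + 5y^4)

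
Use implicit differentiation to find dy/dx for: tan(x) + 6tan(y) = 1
Differentiate both sides with respect to x, treating y as y(x). By the chain rule, any term containing y contributes a factor of y' = dy/dx when we differentiate it.

Move every term to one side and write the relation as F(x, y) = 0. Term by term,
  d/dx[tan(x)] = tan(x)^2 + 1
  d/dx[6tan(y)] = 6·y'(tan(y)^2 + 1)
  d/dx[-1] = 0

The pieces without y' make up ∂F/∂x and the coefficient of y' is ∂F/∂y:
  ∂F/∂x = tan(x)^2 + 1,
  ∂F/∂y = 6tan(y)^2 + 6.

Since d/dx[F] = ∂F/∂x + (∂F/∂y)·y' = 0, solve for y':
  (∂F/∂y)·y' = -∂F/∂x
  dy/dx = -(∂F/∂x)/(∂F/∂y) = -(tan(x)^2 + 1)/(6tan(y)^2 + 6) = -cos(y)^2/(6cos(x)^2)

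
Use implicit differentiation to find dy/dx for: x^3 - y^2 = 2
Apply d/dx to both sides, remembering that y depends on x. Each occurrence of y therefore brings in a y' = dy/dx via the chain rule.

With F(x, y) equal to the left-hand side minus the right, differentiate F term by term:
  d/dx[x^3] = 3x^2
  d/dx[-y^2] = -2y·y'
  d/dx[-2] = 0
Adding these up, d/dx[F] = 0 becomes
  (3x^2) + (-2y)·y' = 0,
so isolating y',
  dy/dx = -(3x^2)/(-2y) = 3x^2/(2y)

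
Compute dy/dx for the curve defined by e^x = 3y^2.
Take d/dx of both sides. Since y is implicitly a function of x, the chain rule attaches a y' = dy/dx factor whenever we differentiate through y.

Set F(x, y) = (left side) − (right side), so the curve is F = 0. Differentiating each term of F:
  d/dx[-3y^2] = -6y·y'
  d/dx[e^(x)] = e^(x)

Collecting, the y'-free part is the partial derivative in x and the y' coefficient is the partial derivative in y:
  ∂F/∂x = e^(x)
  ∂F/∂y = -6y

so d/dx[F(x, y(x))] = ∂F/∂x + (∂F/∂y)·y' = 0. Rearranging,
  dy/dx = -(∂F/∂x)/(∂F/∂y) = -(e^(x))/(-6y) = e^(x)/(6y)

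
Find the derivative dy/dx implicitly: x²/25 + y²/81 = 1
Take d/dx of both sides. Since y is implicitly a function of x, the chain rule attaches a y' = dy/dx factor whenever we differentiate through y.

Set F(x, y) = (left side) − (right side), so the curve is F = 0. Differentiating each term of F:
  d/dx[x^2/25] = 2x/25
  d/dx[y^2/81] = 2y·y'/81
  d/dx[-1] = 0

Collecting, the y'-free part is the partial derivative in x and the y' coefficient is the partial derivative in y:
  ∂F/∂x = 2x/25
  ∂F/∂y = 2y/81

so d/dx[F(x, y(x))] = ∂F/∂x + (∂F/∂y)·y' = 0. Rearranging,
  dy/dx = -(∂F/∂x)/(∂F/∂y) = -(2x/25)/(2y/81) = -81x/(25y)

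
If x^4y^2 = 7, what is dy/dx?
Differentiate the relation implicitly: treat y = y(x) and apply the chain rule, so every y-derivative picks up a y' = dy/dx factor.

With everything moved to the left-hand side, differentiate term by term:
  d/dx[x^4y^2] = 2x^4y·y' + 4x^3y^2
  d/dx[-7] = 0

Separating the contributions that come from x directly and those that come through y:
  without y':      4x^3y^2
  multiplying y':  2x^4y

so (4x^3y^2) + (2x^4y)·y' = 0, and therefore
  dy/dx = -(4x^3y^2)/(2x^4y) = -2y/x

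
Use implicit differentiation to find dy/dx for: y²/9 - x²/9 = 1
Take d/dx of both sides. Since y is implicitly a function of x, the chain rule attaches a y' = dy/dx factor whenever we differentiate through y.

Set F(x, y) = (left side) − (right side), so the curve is F = 0. Differentiating each term of F:
  d/dx[-x^2/9] = -2x/9
  d/dx[y^2/9] = 2y·y'/9
  d/dx[-1] = 0

Collecting, the y'-free part is the partial derivative in x and the y' coefficient is the partial derivative in y:
  ∂F/∂x = -2x/9
  ∂F/∂y = 2y/9

so d/dx[F(x, y(x))] = ∂F/∂x + (∂F/∂y)·y' = 0. Rearranging,
  dy/dx = -(∂F/∂x)/(∂F/∂y) = -(-2x/9)/(2y/9) = x/y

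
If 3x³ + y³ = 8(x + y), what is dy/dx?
Differentiate both sides with respect to x, treating y as y(x). By the chain rule, any term containing y contributes a factor of y' = dy/dx when we differentiate it.

Move every term to one side and write the relation as F(x, y) = 0. Term by term,
  d/dx[3x^3] = 9x^2
  d/dx[-8x] = -8
  d/dx[y^3] = 3y^2·y'
  d/dx[-8y] = -8·y'

The pieces without y' make up ∂F/∂x and the coefficient of y' is ∂F/∂y:
  ∂F/∂x = 9x^2 - 8,
  ∂F/∂y = 3y^2 - 8.

Since d/dx[F] = ∂F/∂x + (∂F/∂y)·y' = 0, solve for y':
  (∂F/∂y)·y' = -∂F/∂x
  dy/dx = -(∂F/∂x)/(∂F/∂y) = -(9x^2 - 8)/(3y^2 - 8) = (8 - 9x^2)/(3y^2 - 8)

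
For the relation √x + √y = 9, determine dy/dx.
Differentiate the relation implicitly: treat y = y(x) and apply the chain rule, so every y-derivative picks up a y' = dy/dx factor.

With everything moved to the left-hand side, differentiate term by term:
  d/dx[√(x)] = 1/(2√(x))
  d/dx[√(y)] = y'/(2√(y))
  d/dx[-9] = 0

Separating the contributions that come from x directly and those that come through y:
  without y':      1/(2√(x))
  multiplying y':  1/(2√(y))

so (1/(2√(x))) + (1/(2√(y)))·y' = 0, and therefore
  dy/dx = -(1/(2√(x)))/(1/(2√(y))) = -√(y)/√(x)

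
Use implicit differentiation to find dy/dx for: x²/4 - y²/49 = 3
Apply d/dx to both sides, remembering that y depends on x. Each occurrence of y therefore brings in a y' = dy/dx via the chain rule.

With F(x, y) equal to the left-hand side minus the right, differentiate F term by term:
  d/dx[x^2/4] = x/2
  d/dx[-y^2/49] = -2y·y'/49
  d/dx[-3] = 0
Adding these up, d/dx[F] = 0 becomes
  (x/2) + (-2y/49)·y' = 0,
so isolating y',
  dy/dx = -(x/2)/(-2y/49) = 49x/(4y)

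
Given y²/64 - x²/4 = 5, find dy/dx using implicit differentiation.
Take d/dx of both sides. Since y is implicitly a function of x, the chain rule attaches a y' = dy/dx factor whenever we differentiate through y.

Set F(x, y) = (left side) − (right side), so the curve is F = 0. Differentiating each term of F:
  d/dx[-x^2/4] = -x/2
  d/dx[y^2/64] = y·y'/32
  d/dx[-5] = 0

Collecting, the y'-free part is the partial derivative in x and the y' coefficient is the partial derivative in y:
  ∂F/∂x = -x/2
  ∂F/∂y = y/32

so d/dx[F(x, y(x))] = ∂F/∂x + (∂F/∂y)·y' = 0. Rearranging,
  dy/dx = -(∂F/∂x)/(∂F/∂y) = -(-x/2)/(y/32) = 16x/y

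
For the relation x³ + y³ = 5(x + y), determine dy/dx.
Differentiate both sides with respect to x, treating y as y(x). By the chain rule, any term containing y contributes a factor of y' = dy/dx when we differentiate it.

Move every term to one side and write the relation as F(x, y) = 0. Term by term,
  d/dx[x^3] = 3x^2
  d/dx[-5x] = -5
  d/dx[y^3] = 3y^2·y'
  d/dx[-5y] = -5·y'

The pieces without y' make up ∂F/∂x and the coefficient of y' is ∂F/∂y:
  ∂F/∂x = 3x^2 - 5,
  ∂F/∂y = 3y^2 - 5.

Since d/dx[F] = ∂F/∂x + (∂F/∂y)·y' = 0, solve for y':
  (∂F/∂y)·y' = -∂F/∂x
  dy/dx = -(∂F/∂x)/(∂F/∂y) = -(3x^2 - 5)/(3y^2 - 5) = (5 - 3x^2)/(3y^2 - 5)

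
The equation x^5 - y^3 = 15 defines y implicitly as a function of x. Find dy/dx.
Take d/dx of both sides. Since y is implicitly a function of x, the chain rule attaches a y' = dy/dx factor whenever we differentiate through y.

Set F(x, y) = (left side) − (right side), so the curve is F = 0. Differentiating each term of F:
  d/dx[x^5] = 5x^4
  d/dx[-y^3] = -3y^2·y'
  d/dx[-15] = 0

Collecting, the y'-free part is the partial derivative in x and the y' coefficient is the partial derivative in y:
  ∂F/∂x = 5x^4
  ∂F/∂y = -3y^2

so d/dx[F(x, y(x))] = ∂F/∂x + (∂F/∂y)·y' = 0. Rearranging,
  dy/dx = -(∂F/∂x)/(∂F/∂y) = -(5x^4)/(-3y^2) = 5x^4/(3y^2)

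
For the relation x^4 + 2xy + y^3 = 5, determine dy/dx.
Take d/dx of both sides. Since y is implicitly a function of x, the chain rule attaches a y' = dy/dx factor whenever we differentiate through y.

Set F(x, y) = (left side) − (right side), so the curve is F = 0. Differentiating each term of F:
  d/dx[x^4] = 4x^3
  d/dx[2xy] = 2x·y' + 2y
  d/dx[y^3] = 3y^2·y'
  d/dx[-5] = 0

Collecting, the y'-free part is the partial derivative in x and the y' coefficient is the partial derivative in y:
  ∂F/∂x = 4x^3 + 2y
  ∂F/∂y = 2x + 3y^2

so d/dx[F(x, y(x))] = ∂F/∂x + (∂F/∂y)·y' = 0. Rearranging,
  dy/dx = -(∂F/∂x)/(∂F/∂y) = -(4x^3 + 2y)/(2x + 3y^2) = 2(-2x^3 - y)/(2x + 3y^2)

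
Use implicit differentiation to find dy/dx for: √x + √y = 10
Differentiate the relation implicitly: treat y = y(x) and apply the chain rule, so every y-derivative picks up a y' = dy/dx factor.

With everything moved to the left-hand side, differentiate term by term:
  d/dx[√(x)] = 1/(2√(x))
  d/dx[√(y)] = y'/(2√(y))
  d/dx[-10] = 0

Separating the contributions that come from x directly and those that come through y:
  without y':      1/(2√(x))
  multiplying y':  1/(2√(y))

so (1/(2√(x))) + (1/(2√(y)))·y' = 0, and therefore
  dy/dx = -(1/(2√(x)))/(1/(2√(y))) = -√(y)/√(x)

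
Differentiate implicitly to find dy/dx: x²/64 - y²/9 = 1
Differentiate the relation implicitly: treat y = y(x) and apply the chain rule, so every y-derivative picks up a y' = dy/dx factor.

With everything moved to the left-hand side, differentiate term by term:
  d/dx[x^2/64] = x/32
  d/dx[-y^2/9] = -2y·y'/9
  d/dx[-1] = 0

Separating the contributions that come from x directly and those that come through y:
  without y':      x/32
  multiplying y':  -2y/9

so (x/32) + (-2y/9)·y' = 0, and therefore
  dy/dx = -(x/32)/(-2y/9) = 9x/(64y)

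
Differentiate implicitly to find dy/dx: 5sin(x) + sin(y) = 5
Differentiate the relation implicitly: treat y = y(x) and apply the chain rule, so every y-derivative picks up a y' = dy/dx factor.

With everything moved to the left-hand side, differentiate term by term:
  d/dx[5sin(x)] = 5cos(x)
  d/dx[sin(y)] = y'·cos(y)
  d/dx[-5] = 0

Separating the contributions that come from x directly and those that come through y:
  without y':      5cos(x)
  multiplying y':  cos(y)

so (5cos(x)) + (cos(y))·y' = 0, and therefore
  dy/dx = -(5cos(x))/(cos(y)) = -5cos(x)/cos(y)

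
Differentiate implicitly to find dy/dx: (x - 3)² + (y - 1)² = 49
Differentiate both sides with respect to x, treating y as y(x). By the chain rule, any term containing y contributes a factor of y' = dy/dx when we differentiate it.

Move every term to one side and write the relation as F(x, y) = 0. Term by term,
  d/dx[(x - 3)^2] = 2x - 6
  d/dx[(y - 1)^2] = 2·y'(y - 1)
  d/dx[-49] = 0

The pieces without y' make up ∂F/∂x and the coefficient of y' is ∂F/∂y:
  ∂F/∂x = 2x - 6,
  ∂F/∂y = 2y - 2.

Since d/dx[F] = ∂F/∂x + (∂F/∂y)·y' = 0, solve for y':
  (∂F/∂y)·y' = -∂F/∂x
  dy/dx = -(∂F/∂x)/(∂F/∂y) = -(2x - 6)/(2y - 2) = (3 - x)/(y - 1)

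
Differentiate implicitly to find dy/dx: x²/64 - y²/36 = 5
Take d/dx of both sides. Since y is implicitly a function of x, the chain rule attaches a y' = dy/dx factor whenever we differentiate through y.

Set F(x, y) = (left side) − (right side), so the curve is F = 0. Differentiating each term of F:
  d/dx[x^2/64] = x/32
  d/dx[-y^2/36] = -y·y'/18
  d/dx[-5] = 0

Collecting, the y'-free part is the partial derivative in x and the y' coefficient is the partial derivative in y:
  ∂F/∂x = x/32
  ∂F/∂y = -y/18

so d/dx[F(x, y(x))] = ∂F/∂x + (∂F/∂y)·y' = 0. Rearranging,
  dy/dx = -(∂F/∂x)/(∂F/∂y) = -(x/32)/(-y/18) = 9x/(16y)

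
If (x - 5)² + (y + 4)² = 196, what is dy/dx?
Apply d/dx to both sides, remembering that y depends on x. Each occurrence of y therefore brings in a y' = dy/dx via the chain rule.

With F(x, y) equal to the left-hand side minus the right, differentiate F term by term:
  d/dx[(x - 5)^2] = 2x - 10
  d/dx[(y + 4)^2] = 2·y'(y + 4)
  d/dx[-196] = 0
Adding these up, d/dx[F] = 0 becomes
  (2x - 10) + (2y + 8)·y' = 0,
so isolating y',
  dy/dx = -(2x - 10)/(2y + 8) = (5 - x)/(y + 4)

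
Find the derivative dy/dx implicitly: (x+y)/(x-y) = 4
Apply d/dx to both sides, remembering that y depends on x. Each occurrence of y therefore brings in a y' = dy/dx via the chain rule.

With F(x, y) equal to the left-hand side minus the right, differentiate F term by term:
  d/dx[(x + y)/(x - y)] = (y' + 1)/(x - y) + (x + y)(y' - 1)/(x - y)^2
  d/dx[-4] = 0
Adding these up, d/dx[F] = 0 becomes
  (1/(x - y) - (x + y)/(x - y)^2) + (1/(x - y) + (x + y)/(x - y)^2)·y' = 0,
so isolating y',
  dy/dx = -(1/(x - y) - (x + y)/(x - y)^2)/(1/(x - y) + (x + y)/(x - y)^2)
        = -(-2y/(x - y)^2)/(2x/(x - y)^2) = y/x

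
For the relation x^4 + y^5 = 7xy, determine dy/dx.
Apply d/dx to both sides, remembering that y depends on x. Each occurrence of y therefore brings in a y' = dy/dx via the chain rule.

With F(x, y) equal to the left-hand side minus the right, differentiate F term by term:
  d/dx[x^4] = 4x^3
  d/dx[-7xy] = -7x·y' - 7y
  d/dx[y^5] = 5y^4·y'
Adding these up, d/dx[F] = 0 becomes
  (4x^3 - 7y) + (-7x + 5y^4)·y' = 0,
so isolating y',
  dy/dx = -(4x^3 - 7y)/(-7x + 5y^4) = (4x^3 - 7y)/(7x - 5y^4)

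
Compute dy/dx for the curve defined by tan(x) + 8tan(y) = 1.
Apply d/dx to both sides, remembering that y depends on x. Each occurrence of y therefore brings in a y' = dy/dx via the chain rule.

With F(x, y) equal to the left-hand side minus the right, differentiate F term by term:
  d/dx[tan(x)] = tan(x)^2 + 1
  d/dx[8tan(y)] = 8·y'(tan(y)^2 + 1)
  d/dx[-1] = 0
Adding these up, d/dx[F] = 0 becomes
  (tan(x)^2 + 1) + (8tan(y)^2 + 8)·y' = 0,
so isolating y',
  dy/dx = -(tan(x)^2 + 1)/(8tan(y)^2 + 8) = -cos(y)^2/(8cos(x)^2)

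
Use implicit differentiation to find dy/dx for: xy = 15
Apply d/dx to both sides, remembering that y depends on x. Each occurrence of y therefore brings in a y' = dy/dx via the chain rule.

With F(x, y) equal to the left-hand side minus the right, differentiate F term by term:
  d/dx[xy] = x·y' + y
  d/dx[-15] = 0
Adding these up, d/dx[F] = 0 becomes
  (y) + (x)·y' = 0,
so isolating y',
  dy/dx = -(y)/(x) = -y/x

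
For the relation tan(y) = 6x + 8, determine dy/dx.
Differentiate the relation implicitly: treat y = y(x) and apply the chain rule, so every y-derivative picks up a y' = dy/dx factor.

With everything moved to the left-hand side, differentiate term by term:
  d/dx[-6x] = -6
  d/dx[tan(y)] = y'(tan(y)^2 + 1)
  d/dx[-8] = 0

Separating the contributions that come from x directly and those that come through y:
  without y':      -6
  multiplying y':  tan(y)^2 + 1

so (-6) + (tan(y)^2 + 1)·y' = 0, and therefore
  dy/dx = -(-6)/(tan(y)^2 + 1) = 6cos(y)^2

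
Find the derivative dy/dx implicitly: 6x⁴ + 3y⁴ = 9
Differentiate both sides with respect to x, treating y as y(x). By the chain rule, any term containing y contributes a factor of y' = dy/dx when we differentiate it.

Move every term to one side and write the relation as F(x, y) = 0. Term by term,
  d/dx[6x^4] = 24x^3
  d/dx[3y^4] = 12y^3·y'
  d/dx[-9] = 0

The pieces without y' make up ∂F/∂x and the coefficient of y' is ∂F/∂y:
  ∂F/∂x = 24x^3,
  ∂F/∂y = 12y^3.

Since d/dx[F] = ∂F/∂x + (∂F/∂y)·y' = 0, solve for y':
  (∂F/∂y)·y' = -∂F/∂x
  dy/dx = -(∂F/∂x)/(∂F/∂y) = -(24x^3)/(12y^3) = -2x^3/y^3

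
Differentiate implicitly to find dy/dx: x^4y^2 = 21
Apply d/dx to both sides, remembering that y depends on x. Each occurrence of y therefore brings in a y' = dy/dx via the chain rule.

With F(x, y) equal to the left-hand side minus the right, differentiate F term by term:
  d/dx[x^4y^2] = 2x^4y·y' + 4x^3y^2
  d/dx[-21] = 0
Adding these up, d/dx[F] = 0 becomes
  (4x^3y^2) + (2x^4y)·y' = 0,
so isolating y',
  dy/dx = -(4x^3y^2)/(2x^4y) = -2y/x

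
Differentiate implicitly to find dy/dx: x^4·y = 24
Take d/dx of both sides. Since y is implicitly a function of x, the chain rule attaches a y' = dy/dx factor whenever we differentiate through y.

Set F(x, y) = (left side) − (right side), so the curve is F = 0. Differentiating each term of F:
  d/dx[x^4y] = x^4·y' + 4x^3y
  d/dx[-24] = 0

Collecting, the y'-free part is the partial derivative in x and the y' coefficient is the partial derivative in y:
  ∂F/∂x = 4x^3y
  ∂F/∂y = x^4

so d/dx[F(x, y(x))] = ∂F/∂x + (∂F/∂y)·y' = 0. Rearranging,
  dy/dx = -(∂F/∂x)/(∂F/∂y) = -(4x^3y)/(x^4) = -4y/x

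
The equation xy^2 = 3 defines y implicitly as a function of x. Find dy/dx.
Differentiate the relation implicitly: treat y = y(x) and apply the chain rule, so every y-derivative picks up a y' = dy/dx factor.

With everything moved to the left-hand side, differentiate term by term:
  d/dx[xy^2] = 2xy·y' + y^2
  d/dx[-3] = 0

Separating the contributions that come from x directly and those that come through y:
  without y':      y^2
  multiplying y':  2xy

so (y^2) + (2xy)·y' = 0, and therefore
  dy/dx = -(y^2)/(2xy) = -y/(2x)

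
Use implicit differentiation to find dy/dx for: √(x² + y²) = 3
Take d/dx of both sides. Since y is implicitly a function of x, the chain rule attaches a y' = dy/dx factor whenever we differentiate through y.

Set F(x, y) = (left side) − (right side), so the curve is F = 0. Differentiating each term of F:
  d/dx[√(x^2 + y^2)] = (x + y·y')/√(x^2 + y^2)
  d/dx[-3] = 0

Collecting, the y'-free part is the partial derivative in x and the y' coefficient is the partial derivative in y:
  ∂F/∂x = x/√(x^2 + y^2)
  ∂F/∂y = y/√(x^2 + y^2)

so d/dx[F(x, y(x))] = ∂F/∂x + (∂F/∂y)·y' = 0. Rearranging,
  dy/dx = -(∂F/∂x)/(∂F/∂y) = -(x/√(x^2 + y^2))/(y/√(x^2 + y^2)) = -x/y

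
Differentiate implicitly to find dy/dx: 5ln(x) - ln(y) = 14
Take d/dx of both sides. Since y is implicitly a function of x, the chain rule attaches a y' = dy/dx factor whenever we differentiate through y.

Set F(x, y) = (left side) − (right side), so the curve is F = 0. Differentiating each term of F:
  d/dx[5ln(x)] = 5/x
  d/dx[-ln(y)] = -y'/y
  d/dx[-14] = 0

Collecting, the y'-free part is the partial derivative in x and the y' coefficient is the partial derivative in y:
  ∂F/∂x = 5/x
  ∂F/∂y = -1/y

so d/dx[F(x, y(x))] = ∂F/∂x + (∂F/∂y)·y' = 0. Rearranging,
  dy/dx = -(∂F/∂x)/(∂F/∂y) = -(5/x)/(-1/y) = 5y/x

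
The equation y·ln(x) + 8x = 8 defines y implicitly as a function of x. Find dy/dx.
Differentiate both sides with respect to x, treating y as y(x). By the chain rule, any term containing y contributes a factor of y' = dy/dx when we differentiate it.

Move every term to one side and write the relation as F(x, y) = 0. Term by term,
  d/dx[8x] = 8
  d/dx[y·ln(x)] = y'·ln(x) + y/x
  d/dx[-8] = 0

The pieces without y' make up ∂F/∂x and the coefficient of y' is ∂F/∂y:
  ∂F/∂x = 8 + y/x,
  ∂F/∂y = ln(x).

Since d/dx[F] = ∂F/∂x + (∂F/∂y)·y' = 0, solve for y':
  (∂F/∂y)·y' = -∂F/∂x
  dy/dx = -(∂F/∂x)/(∂F/∂y) = -(8 + y/x)/(ln(x))
        = -((8x + y)/x)/(ln(x)) = (-8x - y)/(x·ln(x))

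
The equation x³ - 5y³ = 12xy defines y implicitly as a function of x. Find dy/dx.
Differentiate the relation implicitly: treat y = y(x) and apply the chain rule, so every y-derivative picks up a y' = dy/dx factor.

With everything moved to the left-hand side, differentiate term by term:
  d/dx[x^3] = 3x^2
  d/dx[-12xy] = -12x·y' - 12y
  d/dx[-5y^3] = -15y^2·y'

Separating the contributions that come from x directly and those that come through y:
  without y':      3x^2 - 12y
  multiplying y':  -12x - 15y^2

so (3x^2 - 12y) + (-12x - 15y^2)·y' = 0, and therefore
  dy/dx = -(3x^2 - 12y)/(-12x - 15y^2) = (x^2 - 4y)/(4x + 5y^2)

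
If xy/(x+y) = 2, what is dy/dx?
Take d/dx of both sides. Since y is implicitly a function of x, the chain rule attaches a y' = dy/dx factor whenever we differentiate through y.

Set F(x, y) = (left side) − (right side), so the curve is F = 0. Differentiating each term of F:
  d/dx[xy/(x + y)] = xy(-y' - 1)/(x + y)^2 + x·y'/(x + y) + y/(x + y)
  d/dx[-2] = 0

Collecting, the y'-free part is the partial derivative in x and the y' coefficient is the partial derivative in y:
  ∂F/∂x = -xy/(x + y)^2 + y/(x + y)
  ∂F/∂y = -xy/(x + y)^2 + x/(x + y)

so d/dx[F(x, y(x))] = ∂F/∂x + (∂F/∂y)·y' = 0. Rearranging,
  dy/dx = -(∂F/∂x)/(∂F/∂y) = -(-xy/(x + y)^2 + y/(x + y))/(-xy/(x + y)^2 + x/(x + y))
        = -(y^2/(x + y)^2)/(x^2/(x + y)^2) = -y^2/x^2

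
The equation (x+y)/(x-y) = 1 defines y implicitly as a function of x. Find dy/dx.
Apply d/dx to both sides, remembering that y depends on x. Each occurrence of y therefore brings in a y' = dy/dx via the chain rule.

With F(x, y) equal to the left-hand side minus the right, differentiate F term by term:
  d/dx[(x + y)/(x - y)] = (y' + 1)/(x - y) + (x + y)(y' - 1)/(x - y)^2
  d/dx[-1] = 0
Adding these up, d/dx[F] = 0 becomes
  (1/(x - y) - (x + y)/(x - y)^2) + (1/(x - y) + (x + y)/(x - y)^2)·y' = 0,
so isolating y',
  dy/dx = -(1/(x - y) - (x + y)/(x - y)^2)/(1/(x - y) + (x + y)/(x - y)^2)
        = -(-2y/(x - y)^2)/(2x/(x - y)^2) = y/x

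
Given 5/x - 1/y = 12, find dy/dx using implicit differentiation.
Differentiate both sides with respect to x, treating y as y(x). By the chain rule, any term containing y contributes a factor of y' = dy/dx when we differentiate it.

Move every term to one side and write the relation as F(x, y) = 0. Term by term,
  d/dx[-1/y] = y'/y^2
  d/dx[5/x] = -5/x^2
  d/dx[-12] = 0

The pieces without y' make up ∂F/∂x and the coefficient of y' is ∂F/∂y:
  ∂F/∂x = -5/x^2,
  ∂F/∂y = y^(-2).

Since d/dx[F] = ∂F/∂x + (∂F/∂y)·y' = 0, solve for y':
  (∂F/∂y)·y' = -∂F/∂x
  dy/dx = -(∂F/∂x)/(∂F/∂y) = -(-5/x^2)/(y^(-2)) = 5y^2/x^2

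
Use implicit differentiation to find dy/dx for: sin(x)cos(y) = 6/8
Differentiate both sides with respect to x, treating y as y(x). By the chain rule, any term containing y contributes a factor of y' = dy/dx when we differentiate it.

Move every term to one side and write the relation as F(x, y) = 0. Term by term,
  d/dx[sin(x)·cos(y)] = -y'·sin(x)·sin(y) + cos(x)·cos(y)
  d/dx[-3/4] = 0

The pieces without y' make up ∂F/∂x and the coefficient of y' is ∂F/∂y:
  ∂F/∂x = cos(x)·cos(y),
  ∂F/∂y = -sin(x)·sin(y).

Since d/dx[F] = ∂F/∂x + (∂F/∂y)·y' = 0, solve for y':
  (∂F/∂y)·y' = -∂F/∂x
  dy/dx = -(∂F/∂x)/(∂F/∂y) = -(cos(x)·cos(y))/(-sin(x)·sin(y)) = 1/(tan(x)·tan(y))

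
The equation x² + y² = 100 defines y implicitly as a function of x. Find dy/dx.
Apply d/dx to both sides, remembering that y depends on x. Each occurrence of y therefore brings in a y' = dy/dx via the chain rule.

With F(x, y) equal to the left-hand side minus the right, differentiate F term by term:
  d/dx[x^2] = 2x
  d/dx[y^2] = 2y·y'
  d/dx[-100] = 0
Adding these up, d/dx[F] = 0 becomes
  (2x) + (2y)·y' = 0,
so isolating y',
  dy/dx = -(2x)/(2y) = -x/y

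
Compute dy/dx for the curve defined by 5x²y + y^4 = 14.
Apply d/dx to both sides, remembering that y depends on x. Each occurrence of y therefore brings in a y' = dy/dx via the chain rule.

With F(x, y) equal to the left-hand side minus the right, differentiate F term by term:
  d/dx[5x^2y] = 5x^2·y' + 10xy
  d/dx[y^4] = 4y^3·y'
  d/dx[-14] = 0
Adding these up, d/dx[F] = 0 becomes
  (10xy) + (5x^2 + 4y^3)·y' = 0,
so isolating y',
  dy/dx = -(10xy)/(5x^2 + 4y^3) = -10xy/(5x^2 + 4y^3)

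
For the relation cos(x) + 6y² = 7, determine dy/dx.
Take d/dx of both sides. Since y is implicitly a function of x, the chain rule attaches a y' = dy/dx factor whenever we differentiate through y.

Set F(x, y) = (left side) − (right side), so the curve is F = 0. Differentiating each term of F:
  d/dx[6y^2] = 12y·y'
  d/dx[cos(x)] = -sin(x)
  d/dx[-7] = 0

Collecting, the y'-free part is the partial derivative in x and the y' coefficient is the partial derivative in y:
  ∂F/∂x = -sin(x)
  ∂F/∂y = 12y

so d/dx[F(x, y(x))] = ∂F/∂x + (∂F/∂y)·y' = 0. Rearranging,
  dy/dx = -(∂F/∂x)/(∂F/∂y) = -(-sin(x))/(12y) = sin(x)/(12y)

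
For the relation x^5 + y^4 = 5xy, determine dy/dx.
Differentiate the relation implicitly: treat y = y(x) and apply the chain rule, so every y-derivative picks up a y' = dy/dx factor.

With everything moved to the left-hand side, differentiate term by term:
  d/dx[x^5] = 5x^4
  d/dx[-5xy] = -5x·y' - 5y
  d/dx[y^4] = 4y^3·y'

Separating the contributions that come from x directly and those that come through y:
  without y':      5x^4 - 5y
  multiplying y':  -5x + 4y^3

so (5x^4 - 5y) + (-5x + 4y^3)·y' = 0, and therefore
  dy/dx = -(5x^4 - 5y)/(-5x + 4y^3) = 5(x^4 - y)/(5x - 4y^3)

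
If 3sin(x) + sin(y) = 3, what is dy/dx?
Differentiate the relation implicitly: treat y = y(x) and apply the chain rule, so every y-derivative picks up a y' = dy/dx factor.

With everything moved to the left-hand side, differentiate term by term:
  d/dx[3sin(x)] = 3cos(x)
  d/dx[sin(y)] = y'·cos(y)
  d/dx[-3] = 0

Separating the contributions that come from x directly and those that come through y:
  without y':      3cos(x)
  multiplying y':  cos(y)

so (3cos(x)) + (cos(y))·y' = 0, and therefore
  dy/dx = -(3cos(x))/(cos(y)) = -3cos(x)/cos(y)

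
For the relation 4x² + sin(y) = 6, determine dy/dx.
Apply d/dx to both sides, remembering that y depends on x. Each occurrence of y therefore brings in a y' = dy/dx via the chain rule.

With F(x, y) equal to the left-hand side minus the right, differentiate F term by term:
  d/dx[4x^2] = 8x
  d/dx[sin(y)] = y'·cos(y)
  d/dx[-6] = 0
Adding these up, d/dx[F] = 0 becomes
  (8x) + (cos(y))·y' = 0,
so isolating y',
  dy/dx = -(8x)/(cos(y)) = -8x/cos(y)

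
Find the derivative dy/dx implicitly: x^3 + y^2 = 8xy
Take d/dx of both sides. Since y is implicitly a function of x, the chain rule attaches a y' = dy/dx factor whenever we differentiate through y.

Set F(x, y) = (left side) − (right side), so the curve is F = 0. Differentiating each term of F:
  d/dx[x^3] = 3x^2
  d/dx[-8xy] = -8x·y' - 8y
  d/dx[y^2] = 2y·y'

Collecting, the y'-free part is the partial derivative in x and the y' coefficient is the partial derivative in y:
  ∂F/∂x = 3x^2 - 8y
  ∂F/∂y = -8x + 2y

so d/dx[F(x, y(x))] = ∂F/∂x + (∂F/∂y)·y' = 0. Rearranging,
  dy/dx = -(∂F/∂x)/(∂F/∂y) = -(3x^2 - 8y)/(-8x + 2y) = (3x^2 - 8y)/(2(4x - y))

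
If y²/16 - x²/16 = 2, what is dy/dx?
Differentiate both sides with respect to x, treating y as y(x). By the chain rule, any term containing y contributes a factor of y' = dy/dx when we differentiate it.

Move every term to one side and write the relation as F(x, y) = 0. Term by term,
  d/dx[-x^2/16] = -x/8
  d/dx[y^2/16] = y·y'/8
  d/dx[-2] = 0

The pieces without y' make up ∂F/∂x and the coefficient of y' is ∂F/∂y:
  ∂F/∂x = -x/8,
  ∂F/∂y = y/8.

Since d/dx[F] = ∂F/∂x + (∂F/∂y)·y' = 0, solve for y':
  (∂F/∂y)·y' = -∂F/∂x
  dy/dx = -(∂F/∂x)/(∂F/∂y) = -(-x/8)/(y/8) = x/y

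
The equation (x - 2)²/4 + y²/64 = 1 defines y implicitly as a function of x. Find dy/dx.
Differentiate the relation implicitly: treat y = y(x) and apply the chain rule, so every y-derivative picks up a y' = dy/dx factor.

With everything moved to the left-hand side, differentiate term by term:
  d/dx[y^2/64] = y·y'/32
  d/dx[(x - 2)^2/4] = x/2 - 1
  d/dx[-1] = 0

Separating the contributions that come from x directly and those that come through y:
  without y':      x/2 - 1
  multiplying y':  y/32

so (x/2 - 1) + (y/32)·y' = 0, and therefore
  dy/dx = -(x/2 - 1)/(y/32)
        = -((x - 2)/2)/(y/32) = 16(2 - x)/y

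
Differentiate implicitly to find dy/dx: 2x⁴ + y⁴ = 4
Take d/dx of both sides. Since y is implicitly a function of x, the chain rule attaches a y' = dy/dx factor whenever we differentiate through y.

Set F(x, y) = (left side) − (right side), so the curve is F = 0. Differentiating each term of F:
  d/dx[2x^4] = 8x^3
  d/dx[y^4] = 4y^3·y'
  d/dx[-4] = 0

Collecting, the y'-free part is the partial derivative in x and the y' coefficient is the partial derivative in y:
  ∂F/∂x = 8x^3
  ∂F/∂y = 4y^3

so d/dx[F(x, y(x))] = ∂F/∂x + (∂F/∂y)·y' = 0. Rearranging,
  dy/dx = -(∂F/∂x)/(∂F/∂y) = -(8x^3)/(4y^3) = -2x^3/y^3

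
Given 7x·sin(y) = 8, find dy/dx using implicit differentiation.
Differentiate both sides with respect to x, treating y as y(x). By the chain rule, any term containing y contributes a factor of y' = dy/dx when we differentiate it.

Move every term to one side and write the relation as F(x, y) = 0. Term by term,
  d/dx[7x·sin(y)] = 7x·y'·cos(y) + 7sin(y)
  d/dx[-8] = 0

The pieces without y' make up ∂F/∂x and the coefficient of y' is ∂F/∂y:
  ∂F/∂x = 7sin(y),
  ∂F/∂y = 7x·cos(y).

Since d/dx[F] = ∂F/∂x + (∂F/∂y)·y' = 0, solve for y':
  (∂F/∂y)·y' = -∂F/∂x
  dy/dx = -(∂F/∂x)/(∂F/∂y) = -(7sin(y))/(7x·cos(y)) = -tan(y)/x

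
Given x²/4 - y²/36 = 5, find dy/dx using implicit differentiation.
Apply d/dx to both sides, remembering that y depends on x. Each occurrence of y therefore brings in a y' = dy/dx via the chain rule.

With F(x, y) equal to the left-hand side minus the right, differentiate F term by term:
  d/dx[x^2/4] = x/2
  d/dx[-y^2/36] = -y·y'/18
  d/dx[-5] = 0
Adding these up, d/dx[F] = 0 becomes
  (x/2) + (-y/18)·y' = 0,
so isolating y',
  dy/dx = -(x/2)/(-y/18) = 9x/y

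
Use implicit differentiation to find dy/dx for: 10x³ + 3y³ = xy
Apply d/dx to both sides, remembering that y depends on x. Each occurrence of y therefore brings in a y' = dy/dx via the chain rule.

With F(x, y) equal to the left-hand side minus the right, differentiate F term by term:
  d/dx[10x^3] = 30x^2
  d/dx[-xy] = -x·y' - y
  d/dx[3y^3] = 9y^2·y'
Adding these up, d/dx[F] = 0 becomes
  (30x^2 - y) + (-x + 9y^2)·y' = 0,
so isolating y',
  dy/dx = -(30x^2 - y)/(-x + 9y^2) = (30x^2 - y)/(x - 9y^2)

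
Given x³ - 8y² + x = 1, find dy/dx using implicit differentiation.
Differentiate the relation implicitly: treat y = y(x) and apply the chain rule, so every y-derivative picks up a y' = dy/dx factor.

With everything moved to the left-hand side, differentiate term by term:
  d/dx[x^3] = 3x^2
  d/dx[x] = 1
  d/dx[-8y^2] = -16y·y'
  d/dx[-1] = 0

Separating the contributions that come from x directly and those that come through y:
  without y':      3x^2 + 1
  multiplying y':  -16y

so (3x^2 + 1) + (-16y)·y' = 0, and therefore
  dy/dx = -(3x^2 + 1)/(-16y) = (3x^2 + 1)/(16y)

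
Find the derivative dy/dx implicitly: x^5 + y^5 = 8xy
Differentiate both sides with respect to x, treating y as y(x). By the chain rule, any term containing y contributes a factor of y' = dy/dx when we differentiate it.

Move every term to one side and write the relation as F(x, y) = 0. Term by term,
  d/dx[x^5] = 5x^4
  d/dx[-8xy] = -8x·y' - 8y
  d/dx[y^5] = 5y^4·y'

The pieces without y' make up ∂F/∂x and the coefficient of y' is ∂F/∂y:
  ∂F/∂x = 5x^4 - 8y,
  ∂F/∂y = -8x + 5y^4.

Since d/dx[F] = ∂F/∂x + (∂F/∂y)·y' = 0, solve for y':
  (∂F/∂y)·y' = -∂F/∂x
  dy/dx = -(∂F/∂x)/(∂F/∂y) = -(5x^4 - 8y)/(-8x + 5y^4) = (5x^4 - 8y)/(8x - 5y^4)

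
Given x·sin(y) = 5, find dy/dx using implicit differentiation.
Take d/dx of both sides. Since y is implicitly a function of x, the chain rule attaches a y' = dy/dx factor whenever we differentiate through y.

Set F(x, y) = (left side) − (right side), so the curve is F = 0. Differentiating each term of F:
  d/dx[x·sin(y)] = x·y'·cos(y) + sin(y)
  d/dx[-5] = 0

Collecting, the y'-free part is the partial derivative in x and the y' coefficient is the partial derivative in y:
  ∂F/∂x = sin(y)
  ∂F/∂y = x·cos(y)

so d/dx[F(x, y(x))] = ∂F/∂x + (∂F/∂y)·y' = 0. Rearranging,
  dy/dx = -(∂F/∂x)/(∂F/∂y) = -(sin(y))/(x·cos(y)) = -tan(y)/x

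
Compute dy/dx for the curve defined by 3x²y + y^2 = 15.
Differentiate both sides with respect to x, treating y as y(x). By the chain rule, any term containing y contributes a factor of y' = dy/dx when we differentiate it.

Move every term to one side and write the relation as F(x, y) = 0. Term by term,
  d/dx[3x^2y] = 3x^2·y' + 6xy
  d/dx[y^2] = 2y·y'
  d/dx[-15] = 0

The pieces without y' make up ∂F/∂x and the coefficient of y' is ∂F/∂y:
  ∂F/∂x = 6xy,
  ∂F/∂y = 3x^2 + 2y.

Since d/dx[F] = ∂F/∂x + (∂F/∂y)·y' = 0, solve for y':
  (∂F/∂y)·y' = -∂F/∂x
  dy/dx = -(∂F/∂x)/(∂F/∂y) = -(6xy)/(3x^2 + 2y) = -6xy/(3x^2 + 2y)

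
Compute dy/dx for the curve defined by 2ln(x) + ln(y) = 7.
Differentiate the relation implicitly: treat y = y(x) and apply the chain rule, so every y-derivative picks up a y' = dy/dx factor.

With everything moved to the left-hand side, differentiate term by term:
  d/dx[2ln(x)] = 2/x
  d/dx[ln(y)] = y'/y
  d/dx[-7] = 0

Separating the contributions that come from x directly and those that come through y:
  without y':      2/x
  multiplying y':  1/y

so (2/x) + (1/y)·y' = 0, and therefore
  dy/dx = -(2/x)/(1/y) = -2y/x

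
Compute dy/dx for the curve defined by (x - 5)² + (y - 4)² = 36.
Differentiate both sides with respect to x, treating y as y(x). By the chain rule, any term containing y contributes a factor of y' = dy/dx when we differentiate it.

Move every term to one side and write the relation as F(x, y) = 0. Term by term,
  d/dx[(x - 5)^2] = 2x - 10
  d/dx[(y - 4)^2] = 2·y'(y - 4)
  d/dx[-36] = 0

The pieces without y' make up ∂F/∂x and the coefficient of y' is ∂F/∂y:
  ∂F/∂x = 2x - 10,
  ∂F/∂y = 2y - 8.

Since d/dx[F] = ∂F/∂x + (∂F/∂y)·y' = 0, solve for y':
  (∂F/∂y)·y' = -∂F/∂x
  dy/dx = -(∂F/∂x)/(∂F/∂y) = -(2x - 10)/(2y - 8) = (5 - x)/(y - 4)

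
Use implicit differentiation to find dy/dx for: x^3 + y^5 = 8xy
Apply d/dx to both sides, remembering that y depends on x. Each occurrence of y therefore brings in a y' = dy/dx via the chain rule.

With F(x, y) equal to the left-hand side minus the right, differentiate F term by term:
  d/dx[x^3] = 3x^2
  d/dx[-8xy] = -8x·y' - 8y
  d/dx[y^5] = 5y^4·y'
Adding these up, d/dx[F] = 0 becomes
  (3x^2 - 8y) + (-8x + 5y^4)·y' = 0,
so isolating y',
  dy/dx = -(3x^2 - 8y)/(-8x + 5y^4) = (3x^2 - 8y)/(8x - 5y^4)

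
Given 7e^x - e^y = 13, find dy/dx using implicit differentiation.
Take d/dx of both sides. Since y is implicitly a function of x, the chain rule attaches a y' = dy/dx factor whenever we differentiate through y.

Set F(x, y) = (left side) − (right side), so the curve is F = 0. Differentiating each term of F:
  d/dx[7e^(x)] = 7e^(x)
  d/dx[-e^(y)] = -y'·e^(y)
  d/dx[-13] = 0

Collecting, the y'-free part is the partial derivative in x and the y' coefficient is the partial derivative in y:
  ∂F/∂x = 7e^(x)
  ∂F/∂y = -e^(y)

so d/dx[F(x, y(x))] = ∂F/∂x + (∂F/∂y)·y' = 0. Rearranging,
  dy/dx = -(∂F/∂x)/(∂F/∂y) = -(7e^(x))/(-e^(y)) = 7e^(x - y)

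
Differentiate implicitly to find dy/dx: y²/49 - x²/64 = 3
Differentiate both sides with respect to x, treating y as y(x). By the chain rule, any term containing y contributes a factor of y' = dy/dx when we differentiate it.

Move every term to one side and write the relation as F(x, y) = 0. Term by term,
  d/dx[-x^2/64] = -x/32
  d/dx[y^2/49] = 2y·y'/49
  d/dx[-3] = 0

The pieces without y' make up ∂F/∂x and the coefficient of y' is ∂F/∂y:
  ∂F/∂x = -x/32,
  ∂F/∂y = 2y/49.

Since d/dx[F] = ∂F/∂x + (∂F/∂y)·y' = 0, solve for y':
  (∂F/∂y)·y' = -∂F/∂x
  dy/dx = -(∂F/∂x)/(∂F/∂y) = -(-x/32)/(2y/49) = 49x/(64y)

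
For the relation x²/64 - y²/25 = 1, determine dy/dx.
Take d/dx of both sides. Since y is implicitly a function of x, the chain rule attaches a y' = dy/dx factor whenever we differentiate through y.

Set F(x, y) = (left side) − (right side), so the curve is F = 0. Differentiating each term of F:
  d/dx[x^2/64] = x/32
  d/dx[-y^2/25] = -2y·y'/25
  d/dx[-1] = 0

Collecting, the y'-free part is the partial derivative in x and the y' coefficient is the partial derivative in y:
  ∂F/∂x = x/32
  ∂F/∂y = -2y/25

so d/dx[F(x, y(x))] = ∂F/∂x + (∂F/∂y)·y' = 0. Rearranging,
  dy/dx = -(∂F/∂x)/(∂F/∂y) = -(x/32)/(-2y/25) = 25x/(64y)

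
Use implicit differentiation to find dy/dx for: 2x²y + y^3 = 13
Take d/dx of both sides. Since y is implicitly a function of x, the chain rule attaches a y' = dy/dx factor whenever we differentiate through y.

Set F(x, y) = (left side) − (right side), so the curve is F = 0. Differentiating each term of F:
  d/dx[2x^2y] = 2x^2·y' + 4xy
  d/dx[y^3] = 3y^2·y'
  d/dx[-13] = 0

Collecting, the y'-free part is the partial derivative in x and the y' coefficient is the partial derivative in y:
  ∂F/∂x = 4xy
  ∂F/∂y = 2x^2 + 3y^2

so d/dx[F(x, y(x))] = ∂F/∂x + (∂F/∂y)·y' = 0. Rearranging,
  dy/dx = -(∂F/∂x)/(∂F/∂y) = -(4xy)/(2x^2 + 3y^2) = -4xy/(2x^2 + 3y^2)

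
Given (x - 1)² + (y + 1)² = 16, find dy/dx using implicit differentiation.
Differentiate both sides with respect to x, treating y as y(x). By the chain rule, any term containing y contributes a factor of y' = dy/dx when we differentiate it.

Move every term to one side and write the relation as F(x, y) = 0. Term by term,
  d/dx[(x - 1)^2] = 2x - 2
  d/dx[(y + 1)^2] = 2·y'(y + 1)
  d/dx[-16] = 0

The pieces without y' make up ∂F/∂x and the coefficient of y' is ∂F/∂y:
  ∂F/∂x = 2x - 2,
  ∂F/∂y = 2y + 2.

Since d/dx[F] = ∂F/∂x + (∂F/∂y)·y' = 0, solve for y':
  (∂F/∂y)·y' = -∂F/∂x
  dy/dx = -(∂F/∂x)/(∂F/∂y) = -(2x - 2)/(2y + 2) = (1 - x)/(y + 1)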